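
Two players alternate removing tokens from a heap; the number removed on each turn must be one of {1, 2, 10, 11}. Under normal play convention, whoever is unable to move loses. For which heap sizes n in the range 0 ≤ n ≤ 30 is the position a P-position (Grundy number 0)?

G(0) = 0
G(1) = mex{0} = 1
G(2) = mex{1,0} = 2
G(3) = mex{2,1} = 0
G(4) = mex{0,2} = 1
G(5) = mex{1,0} = 2
G(6) = mex{2,1} = 0
G(7) = mex{0,2} = 1
G(8) = mex{1,0} = 2
G(9) = mex{2,1} = 0
G(10) = mex{0,2,0} = 1
G(11) = mex{1,0,1,0} = 2
G(12) = mex{2,1,2,1} = 0
G(13) = mex{0,2,0,2} = 1
G(14) = mex{1,0,1,0} = 2
G(15) = mex{2,1,2,1} = 0
G(16) = mex{0,2,0,2} = 1
G(17) = mex{1,0,1,0} = 2
G(18) = mex{2,1,2,1} = 0
G(19) = mex{0,2,0,2} = 1
G(20) = mex{1,0,1,0} = 2
G(21) = mex{2,1,2,1} = 0
G(22) = mex{0,2,0,2} = 1
G(23) = mex{1,0,1,0} = 2
G(24) = mex{2,1,2,1} = 0
G(25) = mex{0,2,0,2} = 1
G(26) = mex{1,0,1,0} = 2
G(27) = mex{2,1,2,1} = 0
G(28) = mex{0,2,0,2} = 1
G(29) = mex{1,0,1,0} = 2
G(30) = mex{2,1,2,1} = 0
P-positions are exactly the n with G(n) = 0.

0, 3, 6, 9, 12, 15, 18, 21, 24, 27, 30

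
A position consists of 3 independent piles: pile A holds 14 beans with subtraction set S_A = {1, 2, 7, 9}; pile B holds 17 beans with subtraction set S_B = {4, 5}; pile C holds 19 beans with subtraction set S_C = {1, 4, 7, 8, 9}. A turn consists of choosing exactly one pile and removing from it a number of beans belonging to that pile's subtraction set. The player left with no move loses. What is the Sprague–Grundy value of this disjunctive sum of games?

Pile A, S = {1, 2, 7, 9}:
G(0) = 0
G(1) = mex{0} = 1
G(2) = mex{1,0} = 2
G(3) = mex{2,1} = 0
G(4) = mex{0,2} = 1
G(5) = mex{1,0} = 2
G(6) = mex{2,1} = 0
G(7) = mex{0,2,0} = 1
G(8) = mex{1,0,1} = 2
G(9) = mex{2,1,2,0} = 3
G(10) = mex{3,2,0,1} = 4
G(11) = mex{4,3,1,2} = 0
G(12) = mex{0,4,2,0} = 1
G(13) = mex{1,0,0,1} = 2
G(14) = mex{2,1,1,2} = 0
G_A(14) = 0.
Pile B, S = {4, 5}:
n :  0  1  2  3  4  5  6  7  8  9 10 11 12 13 14 15 16 17
G :  0  0  0  0  1  1  1  1  2  0  0  0  0  1  1  1  1  2
G_B(17) = 2.
Pile C, S = {1, 4, 7, 8, 9}:
G(0) = 0
G(1) = mex{0} = 1
G(2) = mex{1} = 0
G(3) = mex{0} = 1
G(4) = mex{1,0} = 2
G(5) = mex{2,1} = 0
G(6) = mex{0,0} = 1
G(7) = mex{1,1,0} = 2
G(8) = mex{2,2,1,0} = 3
G(9) = mex{3,0,0,1,0} = 2
G(10) = mex{2,1,1,0,1} = 3
G(11) = mex{3,2,2,1,0} = 4
G(12) = mex{4,3,0,2,1} = 5
G(13) = mex{5,2,1,0,2} = 3
G(14) = mex{3,3,2,1,0} = 4
G(15) = mex{4,4,3,2,1} = 0
G(16) = mex{0,5,2,3,2} = 1
G(17) = mex{1,3,3,2,3} = 0
G(18) = mex{0,4,4,3,2} = 1
G(19) = mex{1,0,5,4,3} = 2
G_C(19) = 2.
Combined Grundy value = 0 ⊕ 2 ⊕ 2 = 0.

0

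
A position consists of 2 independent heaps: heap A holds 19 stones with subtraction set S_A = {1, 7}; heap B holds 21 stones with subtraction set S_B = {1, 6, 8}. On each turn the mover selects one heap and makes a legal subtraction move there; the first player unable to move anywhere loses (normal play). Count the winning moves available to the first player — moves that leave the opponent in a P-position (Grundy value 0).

Heap A, S = {1, 7}:
n :  0  1  2  3  4  5  6  7  8  9 10 11 12 13 14 15 16 17 18 19
G :  0  1  0  1  0  1  0  1  0  1  0  1  0  1  0  1  0  1  0  1
G_A(19) = 1.
Heap B, S = {1, 6, 8}:
n :  0  1  2  3  4  5  6  7  8  9 10 11 12 13 14 15 16 17 18 19 20 21
G :  0  1  0  1  0  1  2  0  1  0  1  0  1  2  0  1  0  1  0  1  2  0
G_B(21) = 0.
Combined Grundy value = 1 ⊕ 0 = 1.
A winning move leaves total XOR = 0, i.e. changes one component's Grundy value g to g ⊕ X where X is the current total.
Heap A: need g' = 1⊕1 = 0. Options: 19−1→G=0, 19−7→G=0. Hits: 2.
Heap B: need g' = 0⊕1 = 1. Options: 21−1→G=2, 21−6→G=1, 21−8→G=2. Hits: 1.

3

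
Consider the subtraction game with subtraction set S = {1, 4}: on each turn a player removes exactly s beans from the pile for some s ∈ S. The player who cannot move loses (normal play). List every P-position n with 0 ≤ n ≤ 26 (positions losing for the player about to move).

G(0) = 0
G(1) = mex{0} = 1
G(2) = mex{1} = 0
G(3) = mex{0} = 1
G(4) = mex{1,0} = 2
G(5) = mex{2,1} = 0
G(6) = mex{0,0} = 1
G(7) = mex{1,1} = 0
G(8) = mex{0,2} = 1
G(9) = mex{1,0} = 2
G(10) = mex{2,1} = 0
G(11) = mex{0,0} = 1
G(12) = mex{1,1} = 0
G(13) = mex{0,2} = 1
G(14) = mex{1,0} = 2
G(15) = mex{2,1} = 0
G(16) = mex{0,0} = 1
G(17) = mex{1,1} = 0
G(18) = mex{0,2} = 1
G(19) = mex{1,0} = 2
G(20) = mex{2,1} = 0
G(21) = mex{0,0} = 1
G(22) = mex{1,1} = 0
G(23) = mex{0,2} = 1
G(24) = mex{1,0} = 2
G(25) = mex{2,1} = 0
G(26) = mex{0,0} = 1
P-positions are exactly the n with G(n) = 0.

0, 2, 5, 7, 10, 12, 15, 17, 20, 22, 25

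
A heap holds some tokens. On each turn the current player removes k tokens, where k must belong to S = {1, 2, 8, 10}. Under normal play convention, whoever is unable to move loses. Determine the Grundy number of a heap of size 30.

G(0) = 0
G(1) = mex{0} = 1
G(2) = mex{1,0} = 2
G(3) = mex{2,1} = 0
G(4) = mex{0,2} = 1
G(5) = mex{1,0} = 2
G(6) = mex{2,1} = 0
G(7) = mex{0,2} = 1
G(8) = mex{1,0,0} = 2
G(9) = mex{2,1,1} = 0
G(10) = mex{0,2,2,0} = 1
G(11) = mex{1,0,0,1} = 2
G(12) = mex{2,1,1,2} = 0
G(13) = mex{0,2,2,0} = 1
G(14) = mex{1,0,0,1} = 2
G(15) = mex{2,1,1,2} = 0
G(16) = mex{0,2,2,0} = 1
G(17) = mex{1,0,0,1} = 2
G(18) = mex{2,1,1,2} = 0
G(19) = mex{0,2,2,0} = 1
G(20) = mex{1,0,0,1} = 2
G(21) = mex{2,1,1,2} = 0
G(22) = mex{0,2,2,0} = 1
G(23) = mex{1,0,0,1} = 2
G(24) = mex{2,1,1,2} = 0
G(25) = mex{0,2,2,0} = 1
G(26) = mex{1,0,0,1} = 2
G(27) = mex{2,1,1,2} = 0
G(28) = mex{0,2,2,0} = 1
G(29) = mex{1,0,0,1} = 2
G(30) = mex{2,1,1,2} = 0

0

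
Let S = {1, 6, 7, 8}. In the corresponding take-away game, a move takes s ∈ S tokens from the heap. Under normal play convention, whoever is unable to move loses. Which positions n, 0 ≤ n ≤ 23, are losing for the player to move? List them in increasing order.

0, 2, 4, 13, 15, 17

G(0) = 0
G(1) = mex{0} = 1
G(2) = mex{1} = 0
G(3) = mex{0} = 1
G(4) = mex{1} = 0
G(5) = mex{0} = 1
G(6) = mex{1,0} = 2
G(7) = mex{2,1,0} = 3
G(8) = mex{3,0,1,0} = 2
G(9) = mex{2,1,0,1} = 3
G(10) = mex{3,0,1,0} = 2
G(11) = mex{2,1,0,1} = 3
G(12) = mex{3,2,1,0} = 4
G(13) = mex{4,3,2,1} = 0
G(14) = mex{0,2,3,2} = 1
G(15) = mex{1,3,2,3} = 0
G(16) = mex{0,2,3,2} = 1
G(17) = mex{1,3,2,3} = 0
G(18) = mex{0,4,3,2} = 1
G(19) = mex{1,0,4,3} = 2
G(20) = mex{2,1,0,4} = 3
G(21) = mex{3,0,1,0} = 2
G(22) = mex{2,1,0,1} = 3
G(23) = mex{3,0,1,0} = 2
P-positions are exactly the n with G(n) = 0.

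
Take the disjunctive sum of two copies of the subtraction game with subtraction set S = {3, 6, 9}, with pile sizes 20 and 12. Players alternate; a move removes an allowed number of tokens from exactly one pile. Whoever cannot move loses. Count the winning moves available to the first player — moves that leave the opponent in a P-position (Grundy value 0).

2

All piles use S = {3, 6, 9}:
n :  0  1  2  3  4  5  6  7  8  9 10 11 12 13 14 15 16 17 18 19 20
G :  0  0  0  1  1  1  2  2  2  3  3  3  0  0  0  1  1  1  2  2  2
Pile A: G(20) = 2.
Pile B: G(12) = 0.
Combined Grundy value = 2 ⊕ 0 = 2.
A winning move leaves total XOR = 0, i.e. changes one component's Grundy value g to g ⊕ X where X is the current total.
Pile A: need g' = 2⊕2 = 0. Options: 20−3→G=1, 20−6→G=0, 20−9→G=3. Hits: 1.
Pile B: need g' = 0⊕2 = 2. Options: 12−3→G=3, 12−6→G=2, 12−9→G=1. Hits: 1.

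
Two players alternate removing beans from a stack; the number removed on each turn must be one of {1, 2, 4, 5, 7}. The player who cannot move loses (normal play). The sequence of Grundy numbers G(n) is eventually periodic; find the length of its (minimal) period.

3

G(0) = 0
G(1) = mex{0} = 1
G(2) = mex{1,0} = 2
G(3) = mex{2,1} = 0
G(4) = mex{0,2,0} = 1
G(5) = mex{1,0,1,0} = 2
G(6) = mex{2,1,2,1} = 0
G(7) = mex{0,2,0,2,0} = 1
G(8) = mex{1,0,1,0,1} = 2
G(9) = mex{2,1,2,1,2} = 0
G(10) = mex{0,2,0,2,0} = 1
G(11) = mex{1,0,1,0,1} = 2
G(12) = mex{2,1,2,1,2} = 0
G(13) = mex{0,2,0,2,0} = 1
G(14) = mex{1,0,1,0,1} = 2
G(n+3) = G(n) holds for n = 0,…,6 (a full window of length max(S) = 7), so the sequence is purely periodic with period 3.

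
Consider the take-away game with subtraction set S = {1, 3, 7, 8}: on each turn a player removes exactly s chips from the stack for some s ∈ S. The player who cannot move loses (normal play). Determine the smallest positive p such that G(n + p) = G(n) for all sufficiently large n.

n :  0  1  2  3  4  5  6  7  8  9 10 11 12 13 14 15 16 17 18 19 20 21 22 23 24 25 26 27 28 29 30 31
G :  0  1  0  1  0  1  0  1  2  3  2  3  2  3  2  0  1  0  1  0  1  0  1  2  3  2  3  2  3  2  0  1
G(n+15) = G(n) holds for n = 0,…,7 (a full window of length max(S) = 8), so the sequence is purely periodic with period 15.

15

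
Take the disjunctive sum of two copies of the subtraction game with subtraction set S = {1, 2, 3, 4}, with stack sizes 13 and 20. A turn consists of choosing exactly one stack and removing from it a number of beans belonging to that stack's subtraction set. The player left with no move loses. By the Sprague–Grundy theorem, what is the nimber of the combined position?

3

All stacks use S = {1, 2, 3, 4}:
G(0) = 0
G(1) = mex{0} = 1
G(2) = mex{1,0} = 2
G(3) = mex{2,1,0} = 3
G(4) = mex{3,2,1,0} = 4
G(5) = mex{4,3,2,1} = 0
G(6) = mex{0,4,3,2} = 1
G(7) = mex{1,0,4,3} = 2
G(8) = mex{2,1,0,4} = 3
G(9) = mex{3,2,1,0} = 4
G(10) = mex{4,3,2,1} = 0
G(11) = mex{0,4,3,2} = 1
G(12) = mex{1,0,4,3} = 2
G(13) = mex{2,1,0,4} = 3
G(14) = mex{3,2,1,0} = 4
G(15) = mex{4,3,2,1} = 0
G(16) = mex{0,4,3,2} = 1
G(17) = mex{1,0,4,3} = 2
G(18) = mex{2,1,0,4} = 3
G(19) = mex{3,2,1,0} = 4
G(20) = mex{4,3,2,1} = 0
Stack A: G(13) = 3.
Stack B: G(20) = 0.
Combined Grundy value = 3 ⊕ 0 = 3.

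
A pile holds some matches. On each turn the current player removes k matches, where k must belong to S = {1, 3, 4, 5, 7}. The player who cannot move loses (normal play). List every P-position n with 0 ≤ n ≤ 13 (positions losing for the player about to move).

G(0) = 0
G(1) = mex{0} = 1
G(2) = mex{1} = 0
G(3) = mex{0,0} = 1
G(4) = mex{1,1,0} = 2
G(5) = mex{2,0,1,0} = 3
G(6) = mex{3,1,0,1} = 2
G(7) = mex{2,2,1,0,0} = 3
G(8) = mex{3,3,2,1,1} = 0
G(9) = mex{0,2,3,2,0} = 1
G(10) = mex{1,3,2,3,1} = 0
G(11) = mex{0,0,3,2,2} = 1
G(12) = mex{1,1,0,3,3} = 2
G(13) = mex{2,0,1,0,2} = 3
P-positions are exactly the n with G(n) = 0.

0, 2, 8, 10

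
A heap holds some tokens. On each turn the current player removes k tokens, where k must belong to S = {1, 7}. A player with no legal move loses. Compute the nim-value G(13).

n :  0  1  2  3  4  5  6  7  8  9 10 11 12 13
G :  0  1  0  1  0  1  0  1  0  1  0  1  0  1

1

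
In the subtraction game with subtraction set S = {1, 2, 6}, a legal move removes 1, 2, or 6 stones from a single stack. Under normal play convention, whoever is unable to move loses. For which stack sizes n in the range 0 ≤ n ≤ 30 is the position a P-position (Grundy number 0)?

0, 3, 7, 10, 14, 17, 21, 24, 28

G(0) = 0
G(1) = mex{0} = 1
G(2) = mex{1,0} = 2
G(3) = mex{2,1} = 0
G(4) = mex{0,2} = 1
G(5) = mex{1,0} = 2
G(6) = mex{2,1,0} = 3
G(7) = mex{3,2,1} = 0
G(8) = mex{0,3,2} = 1
G(9) = mex{1,0,0} = 2
G(10) = mex{2,1,1} = 0
G(11) = mex{0,2,2} = 1
G(12) = mex{1,0,3} = 2
G(13) = mex{2,1,0} = 3
G(14) = mex{3,2,1} = 0
G(15) = mex{0,3,2} = 1
G(16) = mex{1,0,0} = 2
G(17) = mex{2,1,1} = 0
G(18) = mex{0,2,2} = 1
G(19) = mex{1,0,3} = 2
G(20) = mex{2,1,0} = 3
G(21) = mex{3,2,1} = 0
G(22) = mex{0,3,2} = 1
G(23) = mex{1,0,0} = 2
G(24) = mex{2,1,1} = 0
G(25) = mex{0,2,2} = 1
G(26) = mex{1,0,3} = 2
G(27) = mex{2,1,0} = 3
G(28) = mex{3,2,1} = 0
G(29) = mex{0,3,2} = 1
G(30) = mex{1,0,0} = 2
P-positions are exactly the n with G(n) = 0.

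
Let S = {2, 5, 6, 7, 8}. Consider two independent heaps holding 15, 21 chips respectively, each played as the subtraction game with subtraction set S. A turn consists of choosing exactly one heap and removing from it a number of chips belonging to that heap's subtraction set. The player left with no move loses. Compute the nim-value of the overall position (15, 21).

3

All heaps use S = {2, 5, 6, 7, 8}:
n :  0  1  2  3  4  5  6  7  8  9 10 11 12 13 14 15 16 17 18 19 20 21
G :  0  0  1  1  0  2  1  3  2  2  3  3  4  0  0  1  1  0  2  1  3  2
Heap A: G(15) = 1.
Heap B: G(21) = 2.
Combined Grundy value = 1 ⊕ 2 = 3.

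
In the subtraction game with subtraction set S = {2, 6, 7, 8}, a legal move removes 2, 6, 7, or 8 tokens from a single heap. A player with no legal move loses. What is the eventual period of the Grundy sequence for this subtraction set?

14

G(0) = 0
G(1) = mex{} = 0
G(2) = mex{0} = 1
G(3) = mex{0} = 1
G(4) = mex{1} = 0
G(5) = mex{1} = 0
G(6) = mex{0,0} = 1
G(7) = mex{0,0,0} = 1
G(8) = mex{1,1,0,0} = 2
G(9) = mex{1,1,1,0} = 2
G(10) = mex{2,0,1,1} = 3
G(11) = mex{2,0,0,1} = 3
G(12) = mex{3,1,0,0} = 2
G(13) = mex{3,1,1,0} = 2
G(14) = mex{2,2,1,1} = 0
G(15) = mex{2,2,2,1} = 0
G(16) = mex{0,3,2,2} = 1
G(17) = mex{0,3,3,2} = 1
G(18) = mex{1,2,3,3} = 0
G(19) = mex{1,2,2,3} = 0
G(20) = mex{0,0,2,2} = 1
G(21) = mex{0,0,0,2} = 1
G(22) = mex{1,1,0,0} = 2
G(23) = mex{1,1,1,0} = 2
G(24) = mex{2,0,1,1} = 3
G(25) = mex{2,0,0,1} = 3
G(26) = mex{3,1,0,0} = 2
G(27) = mex{3,1,1,0} = 2
G(28) = mex{2,2,1,1} = 0
G(29) = mex{2,2,2,1} = 0
G(n+14) = G(n) holds for n = 0,…,7 (a full window of length max(S) = 8), so the sequence is purely periodic with period 14.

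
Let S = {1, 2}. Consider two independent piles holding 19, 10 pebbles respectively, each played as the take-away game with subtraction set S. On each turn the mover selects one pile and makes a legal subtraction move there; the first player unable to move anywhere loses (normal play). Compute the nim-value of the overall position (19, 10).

All piles use S = {1, 2}:
n :  0  1  2  3  4  5  6  7  8  9 10 11 12 13 14 15 16 17 18 19
G :  0  1  2  0  1  2  0  1  2  0  1  2  0  1  2  0  1  2  0  1
Pile A: G(19) = 1.
Pile B: G(10) = 1.
Combined Grundy value = 1 ⊕ 1 = 0.

0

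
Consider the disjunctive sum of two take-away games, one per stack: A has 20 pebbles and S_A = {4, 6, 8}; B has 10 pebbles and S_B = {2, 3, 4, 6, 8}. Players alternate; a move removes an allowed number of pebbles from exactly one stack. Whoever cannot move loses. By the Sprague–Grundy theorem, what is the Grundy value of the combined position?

2

Stack A, S = {4, 6, 8}:
G(0) = 0
G(1) = mex{} = 0
G(2) = mex{} = 0
G(3) = mex{} = 0
G(4) = mex{0} = 1
G(5) = mex{0} = 1
G(6) = mex{0,0} = 1
G(7) = mex{0,0} = 1
G(8) = mex{1,0,0} = 2
G(9) = mex{1,0,0} = 2
G(10) = mex{1,1,0} = 2
G(11) = mex{1,1,0} = 2
G(12) = mex{2,1,1} = 0
G(13) = mex{2,1,1} = 0
G(14) = mex{2,2,1} = 0
G(15) = mex{2,2,1} = 0
G(16) = mex{0,2,2} = 1
G(17) = mex{0,2,2} = 1
G(18) = mex{0,0,2} = 1
G(19) = mex{0,0,2} = 1
G(20) = mex{1,0,0} = 2
G_A(20) = 2.
Stack B, S = {2, 3, 4, 6, 8}:
n :  0  1  2  3  4  5  6  7  8  9 10
G :  0  0  1  1  2  2  3  3  4  4  0
G_B(10) = 0.
Combined Grundy value = 2 ⊕ 0 = 2.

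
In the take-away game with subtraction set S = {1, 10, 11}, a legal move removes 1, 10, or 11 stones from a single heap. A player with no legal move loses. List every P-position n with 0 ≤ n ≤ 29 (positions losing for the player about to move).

G(0) = 0
G(1) = mex{0} = 1
G(2) = mex{1} = 0
G(3) = mex{0} = 1
G(4) = mex{1} = 0
G(5) = mex{0} = 1
G(6) = mex{1} = 0
G(7) = mex{0} = 1
G(8) = mex{1} = 0
G(9) = mex{0} = 1
G(10) = mex{1,0} = 2
G(11) = mex{2,1,0} = 3
G(12) = mex{3,0,1} = 2
G(13) = mex{2,1,0} = 3
G(14) = mex{3,0,1} = 2
G(15) = mex{2,1,0} = 3
G(16) = mex{3,0,1} = 2
G(17) = mex{2,1,0} = 3
G(18) = mex{3,0,1} = 2
G(19) = mex{2,1,0} = 3
G(20) = mex{3,2,1} = 0
G(21) = mex{0,3,2} = 1
G(22) = mex{1,2,3} = 0
G(23) = mex{0,3,2} = 1
G(24) = mex{1,2,3} = 0
G(25) = mex{0,3,2} = 1
G(26) = mex{1,2,3} = 0
G(27) = mex{0,3,2} = 1
G(28) = mex{1,2,3} = 0
G(29) = mex{0,3,2} = 1
P-positions are exactly the n with G(n) = 0.

0, 2, 4, 6, 8, 20, 22, 24, 26, 28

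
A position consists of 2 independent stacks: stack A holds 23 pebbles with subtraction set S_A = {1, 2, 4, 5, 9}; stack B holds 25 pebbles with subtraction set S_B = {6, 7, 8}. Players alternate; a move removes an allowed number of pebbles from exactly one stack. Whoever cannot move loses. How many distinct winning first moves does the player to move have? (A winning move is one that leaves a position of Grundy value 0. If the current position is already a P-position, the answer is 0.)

Stack A, S = {1, 2, 4, 5, 9}:
n :  0  1  2  3  4  5  6  7  8  9 10 11 12 13 14 15 16 17 18 19 20 21 22 23
G :  0  1  2  0  1  2  0  1  2  3  4  5  3  0  1  2  0  1  2  0  1  2  3  4
G_A(23) = 4.
Stack B, S = {6, 7, 8}:
n :  0  1  2  3  4  5  6  7  8  9 10 11 12 13 14 15 16 17 18 19 20 21 22 23 24 25
G :  0  0  0  0  0  0  1  1  1  1  1  1  2  2  0  0  0  0  0  0  1  1  1  1  1  1
G_B(25) = 1.
Combined Grundy value = 4 ⊕ 1 = 5.
A winning move leaves total XOR = 0, i.e. changes one component's Grundy value g to g ⊕ X where X is the current total.
Stack A: need g' = 4⊕5 = 1. Options: 23−1→G=3, 23−2→G=2, 23−4→G=0, 23−5→G=2, 23−9→G=1. Hits: 1.
Stack B: need g' = 1⊕5 = 4. Options: 25−6→G=0, 25−7→G=0, 25−8→G=0. Hits: 0.

1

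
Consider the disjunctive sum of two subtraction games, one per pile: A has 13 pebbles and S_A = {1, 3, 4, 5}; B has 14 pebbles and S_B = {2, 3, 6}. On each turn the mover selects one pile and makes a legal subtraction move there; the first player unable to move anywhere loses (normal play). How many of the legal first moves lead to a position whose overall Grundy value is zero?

2

Pile A, S = {1, 3, 4, 5}:
n :  0  1  2  3  4  5  6  7  8  9 10 11 12 13
G :  0  1  0  1  2  3  2  3  0  1  0  1  2  3
G_A(13) = 3.
Pile B, S = {2, 3, 6}:
G(0) = 0
G(1) = mex{} = 0
G(2) = mex{0} = 1
G(3) = mex{0,0} = 1
G(4) = mex{1,0} = 2
G(5) = mex{1,1} = 0
G(6) = mex{2,1,0} = 3
G(7) = mex{0,2,0} = 1
G(8) = mex{3,0,1} = 2
G(9) = mex{1,3,1} = 0
G(10) = mex{2,1,2} = 0
G(11) = mex{0,2,0} = 1
G(12) = mex{0,0,3} = 1
G(13) = mex{1,0,1} = 2
G(14) = mex{1,1,2} = 0
G_B(14) = 0.
Combined Grundy value = 3 ⊕ 0 = 3.
A winning move leaves total XOR = 0, i.e. changes one component's Grundy value g to g ⊕ X where X is the current total.
Pile A: need g' = 3⊕3 = 0. Options: 13−1→G=2, 13−3→G=0, 13−4→G=1, 13−5→G=0. Hits: 2.
Pile B: need g' = 0⊕3 = 3. Options: 14−2→G=1, 14−3→G=1, 14−6→G=2. Hits: 0.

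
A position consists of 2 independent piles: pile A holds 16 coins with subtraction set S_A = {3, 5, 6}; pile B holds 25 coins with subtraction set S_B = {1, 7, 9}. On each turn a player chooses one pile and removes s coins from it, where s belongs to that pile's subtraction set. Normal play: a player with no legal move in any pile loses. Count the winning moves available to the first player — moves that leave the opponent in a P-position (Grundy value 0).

1

Pile A, S = {3, 5, 6}:
n :  0  1  2  3  4  5  6  7  8  9 10 11 12 13 14 15 16
G :  0  0  0  1  1  1  2  2  2  0  0  0  1  1  1  2  2
G_A(16) = 2.
Pile B, S = {1, 7, 9}:
G(0) = 0
G(1) = mex{0} = 1
G(2) = mex{1} = 0
G(3) = mex{0} = 1
G(4) = mex{1} = 0
G(5) = mex{0} = 1
G(6) = mex{1} = 0
G(7) = mex{0,0} = 1
G(8) = mex{1,1} = 0
G(9) = mex{0,0,0} = 1
G(10) = mex{1,1,1} = 0
G(11) = mex{0,0,0} = 1
G(12) = mex{1,1,1} = 0
G(13) = mex{0,0,0} = 1
G(14) = mex{1,1,1} = 0
G(15) = mex{0,0,0} = 1
G(16) = mex{1,1,1} = 0
G(17) = mex{0,0,0} = 1
G(18) = mex{1,1,1} = 0
G(19) = mex{0,0,0} = 1
G(20) = mex{1,1,1} = 0
G(21) = mex{0,0,0} = 1
G(22) = mex{1,1,1} = 0
G(23) = mex{0,0,0} = 1
G(24) = mex{1,1,1} = 0
G(25) = mex{0,0,0} = 1
G_B(25) = 1.
Combined Grundy value = 2 ⊕ 1 = 3.
A winning move leaves total XOR = 0, i.e. changes one component's Grundy value g to g ⊕ X where X is the current total.
Pile A: need g' = 2⊕3 = 1. Options: 16−3→G=1, 16−5→G=0, 16−6→G=0. Hits: 1.
Pile B: need g' = 1⊕3 = 2. Options: 25−1→G=0, 25−7→G=0, 25−9→G=0. Hits: 0.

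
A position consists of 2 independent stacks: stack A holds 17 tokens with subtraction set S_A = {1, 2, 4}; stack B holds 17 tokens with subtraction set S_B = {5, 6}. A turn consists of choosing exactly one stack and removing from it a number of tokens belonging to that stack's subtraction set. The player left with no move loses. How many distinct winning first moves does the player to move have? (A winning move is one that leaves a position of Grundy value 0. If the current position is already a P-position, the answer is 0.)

2

Stack A, S = {1, 2, 4}:
n :  0  1  2  3  4  5  6  7  8  9 10 11 12 13 14 15 16 17
G :  0  1  2  0  1  2  0  1  2  0  1  2  0  1  2  0  1  2
G_A(17) = 2.
Stack B, S = {5, 6}:
G(0) = 0
G(1) = mex{} = 0
G(2) = mex{} = 0
G(3) = mex{} = 0
G(4) = mex{} = 0
G(5) = mex{0} = 1
G(6) = mex{0,0} = 1
G(7) = mex{0,0} = 1
G(8) = mex{0,0} = 1
G(9) = mex{0,0} = 1
G(10) = mex{1,0} = 2
G(11) = mex{1,1} = 0
G(12) = mex{1,1} = 0
G(13) = mex{1,1} = 0
G(14) = mex{1,1} = 0
G(15) = mex{2,1} = 0
G(16) = mex{0,2} = 1
G(17) = mex{0,0} = 1
G_B(17) = 1.
Combined Grundy value = 2 ⊕ 1 = 3.
A winning move leaves total XOR = 0, i.e. changes one component's Grundy value g to g ⊕ X where X is the current total.
Stack A: need g' = 2⊕3 = 1. Options: 17−1→G=1, 17−2→G=0, 17−4→G=1. Hits: 2.
Stack B: need g' = 1⊕3 = 2. Options: 17−5→G=0, 17−6→G=0. Hits: 0.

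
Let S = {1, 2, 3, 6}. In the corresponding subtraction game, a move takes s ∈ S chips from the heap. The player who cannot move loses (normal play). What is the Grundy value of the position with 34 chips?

2

n :  0  1  2  3  4  5  6  7  8  9 10 11 12 13 14 15 16 17 18 19 20 21 22 23 24 25 26 27 28 29 30 31 32 33 34
G :  0  1  2  3  0  1  2  3  0  1  2  3  0  1  2  3  0  1  2  3  0  1  2  3  0  1  2  3  0  1  2  3  0  1  2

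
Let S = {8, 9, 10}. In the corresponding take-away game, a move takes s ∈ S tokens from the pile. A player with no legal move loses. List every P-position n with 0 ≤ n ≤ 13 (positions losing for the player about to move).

0, 1, 2, 3, 4, 5, 6, 7

G(0) = 0
G(1) = mex{} = 0
G(2) = mex{} = 0
G(3) = mex{} = 0
G(4) = mex{} = 0
G(5) = mex{} = 0
G(6) = mex{} = 0
G(7) = mex{} = 0
G(8) = mex{0} = 1
G(9) = mex{0,0} = 1
G(10) = mex{0,0,0} = 1
G(11) = mex{0,0,0} = 1
G(12) = mex{0,0,0} = 1
G(13) = mex{0,0,0} = 1
P-positions are exactly the n with G(n) = 0.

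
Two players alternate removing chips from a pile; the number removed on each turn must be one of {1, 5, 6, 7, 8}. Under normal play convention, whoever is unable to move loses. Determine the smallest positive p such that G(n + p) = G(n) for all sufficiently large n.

13

G(0) = 0
G(1) = mex{0} = 1
G(2) = mex{1} = 0
G(3) = mex{0} = 1
G(4) = mex{1} = 0
G(5) = mex{0,0} = 1
G(6) = mex{1,1,0} = 2
G(7) = mex{2,0,1,0} = 3
G(8) = mex{3,1,0,1,0} = 2
G(9) = mex{2,0,1,0,1} = 3
G(10) = mex{3,1,0,1,0} = 2
G(11) = mex{2,2,1,0,1} = 3
G(12) = mex{3,3,2,1,0} = 4
G(13) = mex{4,2,3,2,1} = 0
G(14) = mex{0,3,2,3,2} = 1
G(15) = mex{1,2,3,2,3} = 0
G(16) = mex{0,3,2,3,2} = 1
G(17) = mex{1,4,3,2,3} = 0
G(18) = mex{0,0,4,3,2} = 1
G(19) = mex{1,1,0,4,3} = 2
G(20) = mex{2,0,1,0,4} = 3
G(21) = mex{3,1,0,1,0} = 2
G(22) = mex{2,0,1,0,1} = 3
G(23) = mex{3,1,0,1,0} = 2
G(24) = mex{2,2,1,0,1} = 3
G(25) = mex{3,3,2,1,0} = 4
G(26) = mex{4,2,3,2,1} = 0
G(27) = mex{0,3,2,3,2} = 1
G(n+13) = G(n) holds for n = 0,…,7 (a full window of length max(S) = 8), so the sequence is purely periodic with period 13.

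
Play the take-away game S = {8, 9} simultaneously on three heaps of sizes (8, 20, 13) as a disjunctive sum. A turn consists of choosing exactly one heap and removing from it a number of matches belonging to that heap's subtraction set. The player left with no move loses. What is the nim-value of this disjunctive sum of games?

All heaps use S = {8, 9}:
n :  0  1  2  3  4  5  6  7  8  9 10 11 12 13 14 15 16 17 18 19 20
G :  0  0  0  0  0  0  0  0  1  1  1  1  1  1  1  1  2  0  0  0  0
Heap A: G(8) = 1.
Heap B: G(20) = 0.
Heap C: G(13) = 1.
Combined Grundy value = 1 ⊕ 0 ⊕ 1 = 0.

0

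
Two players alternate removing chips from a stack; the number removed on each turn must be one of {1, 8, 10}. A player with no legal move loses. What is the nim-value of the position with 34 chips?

1

n :  0  1  2  3  4  5  6  7  8  9 10 11 12 13 14 15 16 17 18 19 20 21 22 23 24 25 26 27 28 29 30 31 32 33 34
G :  0  1  0  1  0  1  0  1  2  0  1  0  1  0  1  0  1  2  0  1  0  1  0  1  0  1  2  0  1  0  1  0  1  0  1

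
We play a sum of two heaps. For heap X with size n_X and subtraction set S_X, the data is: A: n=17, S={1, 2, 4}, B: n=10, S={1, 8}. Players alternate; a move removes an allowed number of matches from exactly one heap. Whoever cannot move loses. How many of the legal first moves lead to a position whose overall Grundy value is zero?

2

Heap A, S = {1, 2, 4}:
G(0) = 0
G(1) = mex{0} = 1
G(2) = mex{1,0} = 2
G(3) = mex{2,1} = 0
G(4) = mex{0,2,0} = 1
G(5) = mex{1,0,1} = 2
G(6) = mex{2,1,2} = 0
G(7) = mex{0,2,0} = 1
G(8) = mex{1,0,1} = 2
G(9) = mex{2,1,2} = 0
G(10) = mex{0,2,0} = 1
G(11) = mex{1,0,1} = 2
G(12) = mex{2,1,2} = 0
G(13) = mex{0,2,0} = 1
G(14) = mex{1,0,1} = 2
G(15) = mex{2,1,2} = 0
G(16) = mex{0,2,0} = 1
G(17) = mex{1,0,1} = 2
G_A(17) = 2.
Heap B, S = {1, 8}:
G(0) = 0
G(1) = mex{0} = 1
G(2) = mex{1} = 0
G(3) = mex{0} = 1
G(4) = mex{1} = 0
G(5) = mex{0} = 1
G(6) = mex{1} = 0
G(7) = mex{0} = 1
G(8) = mex{1,0} = 2
G(9) = mex{2,1} = 0
G(10) = mex{0,0} = 1
G_B(10) = 1.
Combined Grundy value = 2 ⊕ 1 = 3.
A winning move leaves total XOR = 0, i.e. changes one component's Grundy value g to g ⊕ X where X is the current total.
Heap A: need g' = 2⊕3 = 1. Options: 17−1→G=1, 17−2→G=0, 17−4→G=1. Hits: 2.
Heap B: need g' = 1⊕3 = 2. Options: 10−1→G=0, 10−8→G=0. Hits: 0.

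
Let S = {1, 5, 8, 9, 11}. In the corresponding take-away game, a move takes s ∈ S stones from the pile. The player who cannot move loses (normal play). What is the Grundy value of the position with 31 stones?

3

G(0) = 0
G(1) = mex{0} = 1
G(2) = mex{1} = 0
G(3) = mex{0} = 1
G(4) = mex{1} = 0
G(5) = mex{0,0} = 1
G(6) = mex{1,1} = 0
G(7) = mex{0,0} = 1
G(8) = mex{1,1,0} = 2
G(9) = mex{2,0,1,0} = 3
G(10) = mex{3,1,0,1} = 2
G(11) = mex{2,0,1,0,0} = 3
G(12) = mex{3,1,0,1,1} = 2
G(13) = mex{2,2,1,0,0} = 3
G(14) = mex{3,3,0,1,1} = 2
G(15) = mex{2,2,1,0,0} = 3
G(16) = mex{3,3,2,1,1} = 0
G(17) = mex{0,2,3,2,0} = 1
G(18) = mex{1,3,2,3,1} = 0
G(19) = mex{0,2,3,2,2} = 1
G(20) = mex{1,3,2,3,3} = 0
G(21) = mex{0,0,3,2,2} = 1
G(22) = mex{1,1,2,3,3} = 0
G(23) = mex{0,0,3,2,2} = 1
G(24) = mex{1,1,0,3,3} = 2
G(25) = mex{2,0,1,0,2} = 3
G(26) = mex{3,1,0,1,3} = 2
G(27) = mex{2,0,1,0,0} = 3
G(28) = mex{3,1,0,1,1} = 2
G(29) = mex{2,2,1,0,0} = 3
G(30) = mex{3,3,0,1,1} = 2
G(31) = mex{2,2,1,0,0} = 3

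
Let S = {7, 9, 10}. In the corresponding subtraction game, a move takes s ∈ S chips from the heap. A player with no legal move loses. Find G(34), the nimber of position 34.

n :  0  1  2  3  4  5  6  7  8  9 10 11 12 13 14 15 16 17 18 19 20 21 22 23 24 25 26 27 28 29 30 31 32 33 34
G :  0  0  0  0  0  0  0  1  1  1  1  1  1  1  2  2  2  0  0  0  0  0  0  0  1  1  1  1  1  1  1  2  2  2  0

0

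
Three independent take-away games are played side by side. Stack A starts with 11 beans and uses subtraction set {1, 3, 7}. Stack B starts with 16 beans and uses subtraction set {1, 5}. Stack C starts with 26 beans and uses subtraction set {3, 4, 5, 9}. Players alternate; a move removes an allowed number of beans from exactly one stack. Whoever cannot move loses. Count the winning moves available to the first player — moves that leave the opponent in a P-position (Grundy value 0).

1

Stack A, S = {1, 3, 7}:
G(0) = 0
G(1) = mex{0} = 1
G(2) = mex{1} = 0
G(3) = mex{0,0} = 1
G(4) = mex{1,1} = 0
G(5) = mex{0,0} = 1
G(6) = mex{1,1} = 0
G(7) = mex{0,0,0} = 1
G(8) = mex{1,1,1} = 0
G(9) = mex{0,0,0} = 1
G(10) = mex{1,1,1} = 0
G(11) = mex{0,0,0} = 1
G_A(11) = 1.
Stack B, S = {1, 5}:
G(0) = 0
G(1) = mex{0} = 1
G(2) = mex{1} = 0
G(3) = mex{0} = 1
G(4) = mex{1} = 0
G(5) = mex{0,0} = 1
G(6) = mex{1,1} = 0
G(7) = mex{0,0} = 1
G(8) = mex{1,1} = 0
G(9) = mex{0,0} = 1
G(10) = mex{1,1} = 0
G(11) = mex{0,0} = 1
G(12) = mex{1,1} = 0
G(13) = mex{0,0} = 1
G(14) = mex{1,1} = 0
G(15) = mex{0,0} = 1
G(16) = mex{1,1} = 0
G_B(16) = 0.
Stack C, S = {3, 4, 5, 9}:
G(0) = 0
G(1) = mex{} = 0
G(2) = mex{} = 0
G(3) = mex{0} = 1
G(4) = mex{0,0} = 1
G(5) = mex{0,0,0} = 1
G(6) = mex{1,0,0} = 2
G(7) = mex{1,1,0} = 2
G(8) = mex{1,1,1} = 0
G(9) = mex{2,1,1,0} = 3
G(10) = mex{2,2,1,0} = 3
G(11) = mex{0,2,2,0} = 1
G(12) = mex{3,0,2,1} = 4
G(13) = mex{3,3,0,1} = 2
G(14) = mex{1,3,3,1} = 0
G(15) = mex{4,1,3,2} = 0
G(16) = mex{2,4,1,2} = 0
G(17) = mex{0,2,4,0} = 1
G(18) = mex{0,0,2,3} = 1
G(19) = mex{0,0,0,3} = 1
G(20) = mex{1,0,0,1} = 2
G(21) = mex{1,1,0,4} = 2
G(22) = mex{1,1,1,2} = 0
G(23) = mex{2,1,1,0} = 3
G(24) = mex{2,2,1,0} = 3
G(25) = mex{0,2,2,0} = 1
G(26) = mex{3,0,2,1} = 4
G_C(26) = 4.
Combined Grundy value = 1 ⊕ 0 ⊕ 4 = 5.
A winning move leaves total XOR = 0, i.e. changes one component's Grundy value g to g ⊕ X where X is the current total.
Stack A: need g' = 1⊕5 = 4. Options: 11−1→G=0, 11−3→G=0, 11−7→G=0. Hits: 0.
Stack B: need g' = 0⊕5 = 5. Options: 16−1→G=1, 16−5→G=1. Hits: 0.
Stack C: need g' = 4⊕5 = 1. Options: 26−3→G=3, 26−4→G=0, 26−5→G=2, 26−9→G=1. Hits: 1.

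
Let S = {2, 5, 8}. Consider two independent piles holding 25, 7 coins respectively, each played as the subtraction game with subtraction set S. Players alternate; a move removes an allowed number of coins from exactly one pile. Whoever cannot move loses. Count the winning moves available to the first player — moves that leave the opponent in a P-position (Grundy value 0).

All piles use S = {2, 5, 8}:
n :  0  1  2  3  4  5  6  7  8  9 10 11 12 13 14 15 16 17 18 19 20 21 22 23 24 25
G :  0  0  1  1  0  2  1  0  2  1  0  0  1  1  0  2  1  0  2  1  0  0  1  1  0  2
Pile A: G(25) = 2.
Pile B: G(7) = 0.
Combined Grundy value = 2 ⊕ 0 = 2.
A winning move leaves total XOR = 0, i.e. changes one component's Grundy value g to g ⊕ X where X is the current total.
Pile A: need g' = 2⊕2 = 0. Options: 25−2→G=1, 25−5→G=0, 25−8→G=0. Hits: 2.
Pile B: need g' = 0⊕2 = 2. Options: 7−2→G=2, 7−5→G=1. Hits: 1.

3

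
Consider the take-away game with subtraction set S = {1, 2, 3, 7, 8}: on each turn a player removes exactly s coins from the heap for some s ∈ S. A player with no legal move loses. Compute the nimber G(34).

3

n :  0  1  2  3  4  5  6  7  8  9 10 11 12 13 14 15 16 17 18 19 20 21 22 23 24 25 26 27 28 29 30 31 32 33 34
G :  0  1  2  3  0  1  2  3  4  0  1  2  3  0  1  2  3  4  0  1  2  3  0  1  2  3  4  0  1  2  3  0  1  2  3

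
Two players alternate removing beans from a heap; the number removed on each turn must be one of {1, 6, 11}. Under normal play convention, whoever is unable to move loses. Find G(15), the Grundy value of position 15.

G(0) = 0
G(1) = mex{0} = 1
G(2) = mex{1} = 0
G(3) = mex{0} = 1
G(4) = mex{1} = 0
G(5) = mex{0} = 1
G(6) = mex{1,0} = 2
G(7) = mex{2,1} = 0
G(8) = mex{0,0} = 1
G(9) = mex{1,1} = 0
G(10) = mex{0,0} = 1
G(11) = mex{1,1,0} = 2
G(12) = mex{2,2,1} = 0
G(13) = mex{0,0,0} = 1
G(14) = mex{1,1,1} = 0
G(15) = mex{0,0,0} = 1

1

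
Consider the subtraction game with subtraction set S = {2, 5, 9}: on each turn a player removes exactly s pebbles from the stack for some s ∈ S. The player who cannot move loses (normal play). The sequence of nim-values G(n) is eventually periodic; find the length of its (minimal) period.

n :  0  1  2  3  4  5  6  7  8  9 10 11 12 13 14 15 16 17
G :  0  0  1  1  0  2  1  0  0  1  1  0  2  1  0  0  1  1
G(n+7) = G(n) holds for n = 0,…,8 (a full window of length max(S) = 9), so the sequence is purely periodic with period 7.

7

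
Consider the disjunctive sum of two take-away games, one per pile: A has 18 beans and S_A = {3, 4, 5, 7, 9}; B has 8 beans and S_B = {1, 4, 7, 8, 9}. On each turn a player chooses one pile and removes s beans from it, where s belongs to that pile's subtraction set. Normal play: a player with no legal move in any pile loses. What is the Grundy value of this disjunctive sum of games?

Pile A, S = {3, 4, 5, 7, 9}:
G(0) = 0
G(1) = mex{} = 0
G(2) = mex{} = 0
G(3) = mex{0} = 1
G(4) = mex{0,0} = 1
G(5) = mex{0,0,0} = 1
G(6) = mex{1,0,0} = 2
G(7) = mex{1,1,0,0} = 2
G(8) = mex{1,1,1,0} = 2
G(9) = mex{2,1,1,0,0} = 3
G(10) = mex{2,2,1,1,0} = 3
G(11) = mex{2,2,2,1,0} = 3
G(12) = mex{3,2,2,1,1} = 0
G(13) = mex{3,3,2,2,1} = 0
G(14) = mex{3,3,3,2,1} = 0
G(15) = mex{0,3,3,2,2} = 1
G(16) = mex{0,0,3,3,2} = 1
G(17) = mex{0,0,0,3,2} = 1
G(18) = mex{1,0,0,3,3} = 2
G_A(18) = 2.
Pile B, S = {1, 4, 7, 8, 9}:
n : 0 1 2 3 4 5 6 7 8
G : 0 1 0 1 2 0 1 2 3
G_B(8) = 3.
Combined Grundy value = 2 ⊕ 3 = 1.

1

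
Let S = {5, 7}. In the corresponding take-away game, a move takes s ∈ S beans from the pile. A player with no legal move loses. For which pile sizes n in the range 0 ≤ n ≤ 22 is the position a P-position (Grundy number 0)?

n :  0  1  2  3  4  5  6  7  8  9 10 11 12 13 14 15 16 17 18 19 20 21 22
G :  0  0  0  0  0  1  1  1  1  1  2  2  0  0  0  0  0  1  1  1  1  1  2
P-positions are exactly the n with G(n) = 0.

0, 1, 2, 3, 4, 12, 13, 14, 15, 16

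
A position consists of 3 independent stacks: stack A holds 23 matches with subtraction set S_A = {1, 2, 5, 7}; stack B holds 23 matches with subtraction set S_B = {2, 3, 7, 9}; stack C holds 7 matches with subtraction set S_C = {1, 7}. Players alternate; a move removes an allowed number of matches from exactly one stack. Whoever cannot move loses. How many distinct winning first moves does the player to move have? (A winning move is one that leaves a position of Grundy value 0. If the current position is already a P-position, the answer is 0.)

2

Stack A, S = {1, 2, 5, 7}:
G(0) = 0
G(1) = mex{0} = 1
G(2) = mex{1,0} = 2
G(3) = mex{2,1} = 0
G(4) = mex{0,2} = 1
G(5) = mex{1,0,0} = 2
G(6) = mex{2,1,1} = 0
G(7) = mex{0,2,2,0} = 1
G(8) = mex{1,0,0,1} = 2
G(9) = mex{2,1,1,2} = 0
G(10) = mex{0,2,2,0} = 1
G(11) = mex{1,0,0,1} = 2
G(12) = mex{2,1,1,2} = 0
G(13) = mex{0,2,2,0} = 1
G(14) = mex{1,0,0,1} = 2
G(15) = mex{2,1,1,2} = 0
G(16) = mex{0,2,2,0} = 1
G(17) = mex{1,0,0,1} = 2
G(18) = mex{2,1,1,2} = 0
G(19) = mex{0,2,2,0} = 1
G(20) = mex{1,0,0,1} = 2
G(21) = mex{2,1,1,2} = 0
G(22) = mex{0,2,2,0} = 1
G(23) = mex{1,0,0,1} = 2
G_A(23) = 2.
Stack B, S = {2, 3, 7, 9}:
n :  0  1  2  3  4  5  6  7  8  9 10 11 12 13 14 15 16 17 18 19 20 21 22 23
G :  0  0  1  1  2  0  0  1  1  2  2  0  3  1  2  2  0  0  1  1  2  0  0  1
G_B(23) = 1.
Stack C, S = {1, 7}:
G(0) = 0
G(1) = mex{0} = 1
G(2) = mex{1} = 0
G(3) = mex{0} = 1
G(4) = mex{1} = 0
G(5) = mex{0} = 1
G(6) = mex{1} = 0
G(7) = mex{0,0} = 1
G_C(7) = 1.
Combined Grundy value = 2 ⊕ 1 ⊕ 1 = 2.
A winning move leaves total XOR = 0, i.e. changes one component's Grundy value g to g ⊕ X where X is the current total.
Stack A: need g' = 2⊕2 = 0. Options: 23−1→G=1, 23−2→G=0, 23−5→G=0, 23−7→G=1. Hits: 2.
Stack B: need g' = 1⊕2 = 3. Options: 23−2→G=0, 23−3→G=2, 23−7→G=0, 23−9→G=2. Hits: 0.
Stack C: need g' = 1⊕2 = 3. Options: 7−1→G=0, 7−7→G=0. Hits: 0.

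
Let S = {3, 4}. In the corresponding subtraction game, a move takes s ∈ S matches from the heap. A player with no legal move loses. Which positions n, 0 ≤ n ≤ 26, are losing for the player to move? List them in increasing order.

0, 1, 2, 7, 8, 9, 14, 15, 16, 21, 22, 23

n :  0  1  2  3  4  5  6  7  8  9 10 11 12 13 14 15 16 17 18 19 20 21 22 23 24 25 26
G :  0  0  0  1  1  1  2  0  0  0  1  1  1  2  0  0  0  1  1  1  2  0  0  0  1  1  1
P-positions are exactly the n with G(n) = 0.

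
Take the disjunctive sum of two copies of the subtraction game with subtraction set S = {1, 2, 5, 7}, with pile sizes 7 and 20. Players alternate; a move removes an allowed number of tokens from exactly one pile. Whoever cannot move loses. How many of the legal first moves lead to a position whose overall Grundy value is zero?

4

All piles use S = {1, 2, 5, 7}:
n :  0  1  2  3  4  5  6  7  8  9 10 11 12 13 14 15 16 17 18 19 20
G :  0  1  2  0  1  2  0  1  2  0  1  2  0  1  2  0  1  2  0  1  2
Pile A: G(7) = 1.
Pile B: G(20) = 2.
Combined Grundy value = 1 ⊕ 2 = 3.
A winning move leaves total XOR = 0, i.e. changes one component's Grundy value g to g ⊕ X where X is the current total.
Pile A: need g' = 1⊕3 = 2. Options: 7−1→G=0, 7−2→G=2, 7−5→G=2, 7−7→G=0. Hits: 2.
Pile B: need g' = 2⊕3 = 1. Options: 20−1→G=1, 20−2→G=0, 20−5→G=0, 20−7→G=1. Hits: 2.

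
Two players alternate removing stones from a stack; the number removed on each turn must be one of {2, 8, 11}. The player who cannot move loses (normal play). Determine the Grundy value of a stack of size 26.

1

n :  0  1  2  3  4  5  6  7  8  9 10 11 12 13 14 15 16 17 18 19 20 21 22 23 24 25 26
G :  0  0  1  1  0  0  1  1  2  2  0  3  1  2  0  3  1  0  2  1  0  3  1  0  0  1  1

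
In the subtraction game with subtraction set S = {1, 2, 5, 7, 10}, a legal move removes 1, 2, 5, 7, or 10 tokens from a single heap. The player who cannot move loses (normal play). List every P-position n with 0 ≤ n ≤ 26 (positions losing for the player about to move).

n :  0  1  2  3  4  5  6  7  8  9 10 11 12 13 14 15 16 17 18 19 20 21 22 23 24 25 26
G :  0  1  2  0  1  2  0  1  2  0  1  2  0  1  2  0  1  2  0  1  2  0  1  2  0  1  2
P-positions are exactly the n with G(n) = 0.

0, 3, 6, 9, 12, 15, 18, 21, 24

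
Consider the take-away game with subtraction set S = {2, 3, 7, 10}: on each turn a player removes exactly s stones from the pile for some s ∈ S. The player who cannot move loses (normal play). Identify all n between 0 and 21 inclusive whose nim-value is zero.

0, 1, 5, 6, 14, 18, 19

n :  0  1  2  3  4  5  6  7  8  9 10 11 12 13 14 15 16 17 18 19 20 21
G :  0  0  1  1  2  0  0  1  1  2  2  3  3  4  0  2  1  3  0  0  1  1
P-positions are exactly the n with G(n) = 0.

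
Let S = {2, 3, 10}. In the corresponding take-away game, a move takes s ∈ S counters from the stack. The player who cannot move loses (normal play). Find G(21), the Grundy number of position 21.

2

n :  0  1  2  3  4  5  6  7  8  9 10 11 12 13 14 15 16 17 18 19 20 21
G :  0  0  1  1  2  0  0  1  1  2  2  3  0  0  1  1  2  0  0  1  1  2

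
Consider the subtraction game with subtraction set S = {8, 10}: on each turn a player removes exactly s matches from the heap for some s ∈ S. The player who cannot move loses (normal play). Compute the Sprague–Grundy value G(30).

1

n :  0  1  2  3  4  5  6  7  8  9 10 11 12 13 14 15 16 17 18 19 20 21 22 23 24 25 26 27 28 29 30
G :  0  0  0  0  0  0  0  0  1  1  1  1  1  1  1  1  2  2  0  0  0  0  0  0  0  0  1  1  1  1  1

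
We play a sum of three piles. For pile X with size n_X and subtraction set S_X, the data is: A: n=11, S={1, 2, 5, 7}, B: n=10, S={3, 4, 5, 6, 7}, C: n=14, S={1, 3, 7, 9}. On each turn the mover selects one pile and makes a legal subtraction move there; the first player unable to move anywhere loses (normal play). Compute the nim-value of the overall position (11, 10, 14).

Pile A, S = {1, 2, 5, 7}:
G(0) = 0
G(1) = mex{0} = 1
G(2) = mex{1,0} = 2
G(3) = mex{2,1} = 0
G(4) = mex{0,2} = 1
G(5) = mex{1,0,0} = 2
G(6) = mex{2,1,1} = 0
G(7) = mex{0,2,2,0} = 1
G(8) = mex{1,0,0,1} = 2
G(9) = mex{2,1,1,2} = 0
G(10) = mex{0,2,2,0} = 1
G(11) = mex{1,0,0,1} = 2
G_A(11) = 2.
Pile B, S = {3, 4, 5, 6, 7}:
G(0) = 0
G(1) = mex{} = 0
G(2) = mex{} = 0
G(3) = mex{0} = 1
G(4) = mex{0,0} = 1
G(5) = mex{0,0,0} = 1
G(6) = mex{1,0,0,0} = 2
G(7) = mex{1,1,0,0,0} = 2
G(8) = mex{1,1,1,0,0} = 2
G(9) = mex{2,1,1,1,0} = 3
G(10) = mex{2,2,1,1,1} = 0
G_B(10) = 0.
Pile C, S = {1, 3, 7, 9}:
G(0) = 0
G(1) = mex{0} = 1
G(2) = mex{1} = 0
G(3) = mex{0,0} = 1
G(4) = mex{1,1} = 0
G(5) = mex{0,0} = 1
G(6) = mex{1,1} = 0
G(7) = mex{0,0,0} = 1
G(8) = mex{1,1,1} = 0
G(9) = mex{0,0,0,0} = 1
G(10) = mex{1,1,1,1} = 0
G(11) = mex{0,0,0,0} = 1
G(12) = mex{1,1,1,1} = 0
G(13) = mex{0,0,0,0} = 1
G(14) = mex{1,1,1,1} = 0
G_C(14) = 0.
Combined Grundy value = 2 ⊕ 0 ⊕ 0 = 2.

2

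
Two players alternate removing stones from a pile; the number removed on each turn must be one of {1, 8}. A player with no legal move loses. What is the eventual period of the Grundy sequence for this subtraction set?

n :  0  1  2  3  4  5  6  7  8  9 10 11 12 13 14 15 16 17 18 19
G :  0  1  0  1  0  1  0  1  2  0  1  0  1  0  1  0  1  2  0  1
G(n+9) = G(n) holds for n = 0,…,7 (a full window of length max(S) = 8), so the sequence is purely periodic with period 9.

9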